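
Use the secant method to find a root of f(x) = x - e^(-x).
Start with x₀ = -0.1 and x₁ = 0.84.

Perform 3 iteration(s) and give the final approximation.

f(x) = x - e^(-x)
x₀ = -0.1, x₁ = 0.84

Secant formula: x_{n+1} = x_n - f(x_n)(x_n - x_{n-1})/(f(x_n) - f(x_{n-1}))

Iteration 1:
  f(-0.100000) = -1.205171
  f(0.840000) = 0.408289
  x_2 = 0.840000 - 0.408289×(0.840000 - (-0.100000))/(0.408289 - (-1.205171))
       = 0.602131
Iteration 2:
  f(0.840000) = 0.408289
  f(0.602131) = 0.054488
  x_3 = 0.602131 - 0.054488×(0.602131 - 0.840000)/(0.054488 - 0.408289)
       = 0.565498
Iteration 3:
  f(0.602131) = 0.054488
  f(0.565498) = -0.002580
  x_4 = 0.565498 - (-0.002580)×(0.565498 - 0.602131)/(-0.002580 - 0.054488)
       = 0.567154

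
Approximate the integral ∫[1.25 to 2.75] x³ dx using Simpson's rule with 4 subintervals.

f(x) = x³
a = 1.25, b = 2.75, n = 4
h = (b - a)/n = 0.375000

Simpson's rule: (h/3)[f(x₀) + 4f(x₁) + 2f(x₂) + ... + f(xₙ)]

x_0 = 1.2500, f(x_0) = 1.953125, coefficient = 1
x_1 = 1.6250, f(x_1) = 4.291016, coefficient = 4
x_2 = 2.0000, f(x_2) = 8.000000, coefficient = 2
x_3 = 2.3750, f(x_3) = 13.396484, coefficient = 4
x_4 = 2.7500, f(x_4) = 20.796875, coefficient = 1

I ≈ (0.375000/3) × 109.500000 = 13.687500
Exact value: 13.687500
Error: 0.000000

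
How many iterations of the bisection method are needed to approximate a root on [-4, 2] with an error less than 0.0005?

We need (b-a)/2^n ≤ 0.0005
(2 - (-4))/2^n ≤ 0.0005
6/2^n ≤ 0.0005
2^n ≥ 12000
n ≥ log₂(12000) = 13.55
n ≥ 14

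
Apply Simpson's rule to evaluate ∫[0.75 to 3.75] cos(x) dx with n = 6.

f(x) = cos(x)
a = 0.75, b = 3.75, n = 6
h = (b - a)/n = 0.500000

Simpson's rule: (h/3)[f(x₀) + 4f(x₁) + 2f(x₂) + ... + f(xₙ)]

x_0 = 0.7500, f(x_0) = 0.731689, coefficient = 1
x_1 = 1.2500, f(x_1) = 0.315322, coefficient = 4
x_2 = 1.7500, f(x_2) = -0.178246, coefficient = 2
x_3 = 2.2500, f(x_3) = -0.628174, coefficient = 4
x_4 = 2.7500, f(x_4) = -0.924302, coefficient = 2
x_5 = 3.2500, f(x_5) = -0.994130, coefficient = 4
x_6 = 3.7500, f(x_6) = -0.820559, coefficient = 1

I ≈ (0.500000/3) × -7.521891 = -1.253649
Exact value: -1.253200
Error: 0.000448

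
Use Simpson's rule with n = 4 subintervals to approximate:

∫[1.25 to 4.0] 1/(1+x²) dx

f(x) = 1/(1+x²)
a = 1.25, b = 4.0, n = 4
h = (b - a)/n = 0.687500

Simpson's rule: (h/3)[f(x₀) + 4f(x₁) + 2f(x₂) + ... + f(xₙ)]

x_0 = 1.2500, f(x_0) = 0.390244, coefficient = 1
x_1 = 1.9375, f(x_1) = 0.210353, coefficient = 4
x_2 = 2.6250, f(x_2) = 0.126733, coefficient = 2
x_3 = 3.3125, f(x_3) = 0.083524, coefficient = 4
x_4 = 4.0000, f(x_4) = 0.058824, coefficient = 1

I ≈ (0.687500/3) × 1.878041 = 0.430384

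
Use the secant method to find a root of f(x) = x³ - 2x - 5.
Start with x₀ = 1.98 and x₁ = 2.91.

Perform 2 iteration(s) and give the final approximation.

f(x) = x³ - 2x - 5
x₀ = 1.98, x₁ = 2.91

Secant formula: x_{n+1} = x_n - f(x_n)(x_n - x_{n-1})/(f(x_n) - f(x_{n-1}))

Iteration 1:
  f(1.980000) = -1.197608
  f(2.910000) = 13.822171
  x_2 = 2.910000 - 13.822171×(2.910000 - 1.980000)/(13.822171 - (-1.197608))
       = 2.054154
Iteration 2:
  f(2.910000) = 13.822171
  f(2.054154) = -0.440706
  x_3 = 2.054154 - (-0.440706)×(2.054154 - 2.910000)/(-0.440706 - 13.822171)
       = 2.080599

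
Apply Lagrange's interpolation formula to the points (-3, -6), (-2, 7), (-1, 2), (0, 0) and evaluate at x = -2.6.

Lagrange interpolation formula:
P(x) = Σ yᵢ × Lᵢ(x)
where Lᵢ(x) = Π_{j≠i} (x - xⱼ)/(xᵢ - xⱼ)

L_0(-2.6) = (-2.6 - (-2))/(-3 - (-2)) × (-2.6 - (-1))/(-3 - (-1)) × (-2.6 - 0)/(-3 - 0) = 0.416000
L_1(-2.6) = (-2.6 - (-3))/(-2 - (-3)) × (-2.6 - (-1))/(-2 - (-1)) × (-2.6 - 0)/(-2 - 0) = 0.832000
L_2(-2.6) = (-2.6 - (-3))/(-1 - (-3)) × (-2.6 - (-2))/(-1 - (-2)) × (-2.6 - 0)/(-1 - 0) = -0.312000
L_3(-2.6) = (-2.6 - (-3))/(0 - (-3)) × (-2.6 - (-2))/(0 - (-2)) × (-2.6 - (-1))/(0 - (-1)) = 0.064000

P(-2.6) = (-6)×L_0(-2.6) + 7×L_1(-2.6) + 2×L_2(-2.6) + 0×L_3(-2.6)
P(-2.6) = 2.704000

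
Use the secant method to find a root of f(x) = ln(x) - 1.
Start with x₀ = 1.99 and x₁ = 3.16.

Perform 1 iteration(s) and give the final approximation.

f(x) = ln(x) - 1
x₀ = 1.99, x₁ = 3.16

Secant formula: x_{n+1} = x_n - f(x_n)(x_n - x_{n-1})/(f(x_n) - f(x_{n-1}))

Iteration 1:
  f(1.990000) = -0.311865
  f(3.160000) = 0.150572
  x_2 = 3.160000 - 0.150572×(3.160000 - 1.990000)/(0.150572 - (-0.311865))
       = 2.779042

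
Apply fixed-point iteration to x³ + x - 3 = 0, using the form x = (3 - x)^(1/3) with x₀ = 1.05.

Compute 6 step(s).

Equation: x³ + x - 3 = 0
Fixed-point form: x = (3 - x)^(1/3)
x₀ = 1.05

x_1 = g(1.050000) = 1.249333
x_2 = g(1.249333) = 1.205224
x_3 = g(1.205224) = 1.215262
x_4 = g(1.215262) = 1.212993
x_5 = g(1.212993) = 1.213507
x_6 = g(1.213507) = 1.213390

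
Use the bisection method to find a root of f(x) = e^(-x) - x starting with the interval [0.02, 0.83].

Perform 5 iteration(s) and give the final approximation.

f(x) = e^(-x) - x
Initial interval: [0.02, 0.83]

Iteration 1:
  c_1 = (0.020000 + 0.830000)/2 = 0.425000
  f(c_1) = f(0.425000) = 0.228770
  f(a) × f(c) ≥ 0, new interval: [0.425000, 0.830000]
Iteration 2:
  c_2 = (0.425000 + 0.830000)/2 = 0.627500
  f(c_2) = f(0.627500) = -0.093575
  f(a) × f(c) < 0, new interval: [0.425000, 0.627500]
Iteration 3:
  c_3 = (0.425000 + 0.627500)/2 = 0.526250
  f(c_3) = f(0.526250) = 0.064566
  f(a) × f(c) ≥ 0, new interval: [0.526250, 0.627500]
Iteration 4:
  c_4 = (0.526250 + 0.627500)/2 = 0.576875
  f(c_4) = f(0.576875) = -0.015224
  f(a) × f(c) < 0, new interval: [0.526250, 0.576875]
Iteration 5:
  c_5 = (0.526250 + 0.576875)/2 = 0.551562
  f(c_5) = f(0.551562) = 0.024487
  f(a) × f(c) ≥ 0, new interval: [0.551562, 0.576875]

After 5 iteration(s), the approximation is c_5 = 0.551562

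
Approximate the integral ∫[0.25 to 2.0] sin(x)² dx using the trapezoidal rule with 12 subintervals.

f(x) = sin(x)²
a = 0.25, b = 2.0, n = 12
h = (b - a)/n = 0.145833

Trapezoidal rule: (h/2)[f(x₀) + 2f(x₁) + 2f(x₂) + ... + f(xₙ)]

x_0 = 0.2500, f(x_0) = 0.061209, coefficient = 1
x_1 = 0.3958, f(x_1) = 0.148670, coefficient = 2
x_2 = 0.5417, f(x_2) = 0.265807, coefficient = 2
x_3 = 0.6875, f(x_3) = 0.402726, coefficient = 2
x_4 = 0.8333, f(x_4) = 0.547862, coefficient = 2
x_5 = 0.9792, f(x_5) = 0.688955, coefficient = 2
x_6 = 1.1250, f(x_6) = 0.814087, coefficient = 2
x_7 = 1.2708, f(x_7) = 0.912689, coefficient = 2
x_8 = 1.4167, f(x_8) = 0.976432, coefficient = 2
x_9 = 1.5625, f(x_9) = 0.999931, coefficient = 2
x_10 = 1.7083, f(x_10) = 0.981203, coefficient = 2
x_11 = 1.8542, f(x_11) = 0.921828, coefficient = 2
x_12 = 2.0000, f(x_12) = 0.826822, coefficient = 1

I ≈ (0.145833/2) × 16.208406 = 1.181863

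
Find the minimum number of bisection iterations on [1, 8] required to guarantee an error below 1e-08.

We need (b-a)/2^n ≤ 1e-08
(8 - 1)/2^n ≤ 1e-08
7/2^n ≤ 1e-08
2^n ≥ 700000000
n ≥ log₂(700000000) = 29.38
n ≥ 30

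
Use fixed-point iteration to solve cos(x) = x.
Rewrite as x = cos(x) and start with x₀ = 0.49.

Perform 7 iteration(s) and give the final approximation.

Equation: cos(x) = x
Fixed-point form: x = cos(x)
x₀ = 0.49

x_1 = g(0.490000) = 0.882333
x_2 = g(0.882333) = 0.635351
x_3 = g(0.635351) = 0.804863
x_4 = g(0.804863) = 0.693210
x_5 = g(0.693210) = 0.769199
x_6 = g(0.769199) = 0.718468
x_7 = g(0.718468) = 0.752815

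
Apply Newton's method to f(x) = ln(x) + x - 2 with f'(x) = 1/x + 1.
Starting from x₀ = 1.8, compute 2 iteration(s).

f(x) = ln(x) + x - 2
f'(x) = 1/x + 1
x₀ = 1.8

Newton-Raphson formula: x_{n+1} = x_n - f(x_n)/f'(x_n)

Iteration 1:
  f(1.800000) = 0.387787
  f'(1.800000) = 1.555556
  x_1 = 1.800000 - 0.387787/1.555556 = 1.550709
Iteration 2:
  f(1.550709) = -0.010579
  f'(1.550709) = 1.644866
  x_2 = 1.550709 - (-0.010579)/1.644866 = 1.557140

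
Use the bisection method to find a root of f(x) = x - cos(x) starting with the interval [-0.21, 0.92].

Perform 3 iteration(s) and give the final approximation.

f(x) = x - cos(x)
Initial interval: [-0.21, 0.92]

Iteration 1:
  c_1 = (-0.210000 + 0.920000)/2 = 0.355000
  f(c_1) = f(0.355000) = -0.582646
  f(a) × f(c) ≥ 0, new interval: [0.355000, 0.920000]
Iteration 2:
  c_2 = (0.355000 + 0.920000)/2 = 0.637500
  f(c_2) = f(0.637500) = -0.166086
  f(a) × f(c) ≥ 0, new interval: [0.637500, 0.920000]
Iteration 3:
  c_3 = (0.637500 + 0.920000)/2 = 0.778750
  f(c_3) = f(0.778750) = 0.066958
  f(a) × f(c) < 0, new interval: [0.637500, 0.778750]

After 3 iteration(s), the approximation is c_3 = 0.778750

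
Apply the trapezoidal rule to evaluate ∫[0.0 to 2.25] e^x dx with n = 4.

f(x) = e^x
a = 0.0, b = 2.25, n = 4
h = (b - a)/n = 0.562500

Trapezoidal rule: (h/2)[f(x₀) + 2f(x₁) + 2f(x₂) + ... + f(xₙ)]

x_0 = 0.0000, f(x_0) = 1.000000, coefficient = 1
x_1 = 0.5625, f(x_1) = 1.755055, coefficient = 2
x_2 = 1.1250, f(x_2) = 3.080217, coefficient = 2
x_3 = 1.6875, f(x_3) = 5.405949, coefficient = 2
x_4 = 2.2500, f(x_4) = 9.487736, coefficient = 1

I ≈ (0.562500/2) × 30.970177 = 8.710362
Exact value: 8.487736
Error: 0.222626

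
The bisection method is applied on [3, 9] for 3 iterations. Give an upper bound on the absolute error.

Bisection error bound: |error| ≤ (b-a)/2^n
|error| ≤ (9 - 3)/2^3 = 6/2^3
|error| ≤ 0.7500000000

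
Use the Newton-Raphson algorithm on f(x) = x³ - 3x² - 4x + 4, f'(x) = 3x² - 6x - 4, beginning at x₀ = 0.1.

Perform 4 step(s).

f(x) = x³ - 3x² - 4x + 4
f'(x) = 3x² - 6x - 4
x₀ = 0.1

Newton-Raphson formula: x_{n+1} = x_n - f(x_n)/f'(x_n)

Iteration 1:
  f(0.100000) = 3.571000
  f'(0.100000) = -4.570000
  x_1 = 0.100000 - 3.571000/(-4.570000) = 0.881400
Iteration 2:
  f(0.881400) = -1.171471
  f'(0.881400) = -6.957802
  x_2 = 0.881400 - (-1.171471)/(-6.957802) = 0.713032
Iteration 3:
  f(0.713032) = -0.014859
  f'(0.713032) = -6.752949
  x_3 = 0.713032 - (-0.014859)/(-6.752949) = 0.710832
Iteration 4:
  f(0.710832) = -0.000004
  f'(0.710832) = -6.749146
  x_4 = 0.710832 - (-0.000004)/(-6.749146) = 0.710831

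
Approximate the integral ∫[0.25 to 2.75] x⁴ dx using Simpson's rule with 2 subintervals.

f(x) = x⁴
a = 0.25, b = 2.75, n = 2
h = (b - a)/n = 1.250000

Simpson's rule: (h/3)[f(x₀) + 4f(x₁) + 2f(x₂) + ... + f(xₙ)]

x_0 = 0.2500, f(x_0) = 0.003906, coefficient = 1
x_1 = 1.5000, f(x_1) = 5.062500, coefficient = 4
x_2 = 2.7500, f(x_2) = 57.191406, coefficient = 1

I ≈ (1.250000/3) × 77.445312 = 32.268880
Exact value: 31.455078
Error: 0.813802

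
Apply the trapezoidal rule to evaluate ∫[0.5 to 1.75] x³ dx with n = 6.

f(x) = x³
a = 0.5, b = 1.75, n = 6
h = (b - a)/n = 0.208333

Trapezoidal rule: (h/2)[f(x₀) + 2f(x₁) + 2f(x₂) + ... + f(xₙ)]

x_0 = 0.5000, f(x_0) = 0.125000, coefficient = 1
x_1 = 0.7083, f(x_1) = 0.355396, coefficient = 2
x_2 = 0.9167, f(x_2) = 0.770255, coefficient = 2
x_3 = 1.1250, f(x_3) = 1.423828, coefficient = 2
x_4 = 1.3333, f(x_4) = 2.370370, coefficient = 2
x_5 = 1.5417, f(x_5) = 3.664135, coefficient = 2
x_6 = 1.7500, f(x_6) = 5.359375, coefficient = 1

I ≈ (0.208333/2) × 22.652344 = 2.359619
Exact value: 2.329102
Error: 0.030518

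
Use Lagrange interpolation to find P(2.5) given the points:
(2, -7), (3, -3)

Lagrange interpolation formula:
P(x) = Σ yᵢ × Lᵢ(x)
where Lᵢ(x) = Π_{j≠i} (x - xⱼ)/(xᵢ - xⱼ)

L_0(2.5) = (2.5 - 3)/(2 - 3) = 0.500000
L_1(2.5) = (2.5 - 2)/(3 - 2) = 0.500000

P(2.5) = (-7)×L_0(2.5) + (-3)×L_1(2.5)
P(2.5) = -5.000000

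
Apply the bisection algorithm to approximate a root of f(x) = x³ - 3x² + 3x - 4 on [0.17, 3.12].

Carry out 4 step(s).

f(x) = x³ - 3x² + 3x - 4
Initial interval: [0.17, 3.12]

Iteration 1:
  c_1 = (0.170000 + 3.120000)/2 = 1.645000
  f(c_1) = f(1.645000) = -2.731664
  f(a) × f(c) ≥ 0, new interval: [1.645000, 3.120000]
Iteration 2:
  c_2 = (1.645000 + 3.120000)/2 = 2.382500
  f(c_2) = f(2.382500) = -0.357619
  f(a) × f(c) ≥ 0, new interval: [2.382500, 3.120000]
Iteration 3:
  c_3 = (2.382500 + 3.120000)/2 = 2.751250
  f(c_3) = f(2.751250) = 2.370868
  f(a) × f(c) < 0, new interval: [2.382500, 2.751250]
Iteration 4:
  c_4 = (2.382500 + 2.751250)/2 = 2.566875
  f(c_4) = f(2.566875) = 0.846831
  f(a) × f(c) < 0, new interval: [2.382500, 2.566875]

After 4 iteration(s), the approximation is c_4 = 2.566875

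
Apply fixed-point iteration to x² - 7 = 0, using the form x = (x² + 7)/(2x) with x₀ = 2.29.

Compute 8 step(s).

Equation: x² - 7 = 0
Fixed-point form: x = (x² + 7)/(2x)
x₀ = 2.29

x_1 = g(2.290000) = 2.673384
x_2 = g(2.673384) = 2.645894
x_3 = g(2.645894) = 2.645751
x_4 = g(2.645751) = 2.645751
x_5 = g(2.645751) = 2.645751
x_6 = g(2.645751) = 2.645751
x_7 = g(2.645751) = 2.645751
x_8 = g(2.645751) = 2.645751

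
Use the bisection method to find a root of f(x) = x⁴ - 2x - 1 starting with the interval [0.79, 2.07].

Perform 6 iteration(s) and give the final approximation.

f(x) = x⁴ - 2x - 1
Initial interval: [0.79, 2.07]

Iteration 1:
  c_1 = (0.790000 + 2.070000)/2 = 1.430000
  f(c_1) = f(1.430000) = 0.321616
  f(a) × f(c) < 0, new interval: [0.790000, 1.430000]
Iteration 2:
  c_2 = (0.790000 + 1.430000)/2 = 1.110000
  f(c_2) = f(1.110000) = -1.701930
  f(a) × f(c) ≥ 0, new interval: [1.110000, 1.430000]
Iteration 3:
  c_3 = (1.110000 + 1.430000)/2 = 1.270000
  f(c_3) = f(1.270000) = -0.938554
  f(a) × f(c) ≥ 0, new interval: [1.270000, 1.430000]
Iteration 4:
  c_4 = (1.270000 + 1.430000)/2 = 1.350000
  f(c_4) = f(1.350000) = -0.378494
  f(a) × f(c) ≥ 0, new interval: [1.350000, 1.430000]
Iteration 5:
  c_5 = (1.350000 + 1.430000)/2 = 1.390000
  f(c_5) = f(1.390000) = -0.046990
  f(a) × f(c) ≥ 0, new interval: [1.390000, 1.430000]
Iteration 6:
  c_6 = (1.390000 + 1.430000)/2 = 1.410000
  f(c_6) = f(1.410000) = 0.132542
  f(a) × f(c) < 0, new interval: [1.390000, 1.410000]

After 6 iteration(s), the approximation is c_6 = 1.410000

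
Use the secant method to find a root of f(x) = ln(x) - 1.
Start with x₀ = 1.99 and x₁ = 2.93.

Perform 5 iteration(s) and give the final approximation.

f(x) = ln(x) - 1
x₀ = 1.99, x₁ = 2.93

Secant formula: x_{n+1} = x_n - f(x_n)(x_n - x_{n-1})/(f(x_n) - f(x_{n-1}))

Iteration 1:
  f(1.990000) = -0.311865
  f(2.930000) = 0.075002
  x_2 = 2.930000 - 0.075002×(2.930000 - 1.990000)/(0.075002 - (-0.311865))
       = 2.747761
Iteration 2:
  f(2.930000) = 0.075002
  f(2.747761) = 0.010787
  x_3 = 2.747761 - 0.010787×(2.747761 - 2.930000)/(0.010787 - 0.075002)
       = 2.717150
Iteration 3:
  f(2.747761) = 0.010787
  f(2.717150) = -0.000416
  x_4 = 2.717150 - (-0.000416)×(2.717150 - 2.747761)/(-0.000416 - 0.010787)
       = 2.718288
Iteration 4:
  f(2.717150) = -0.000416
  f(2.718288) = 0.000002
  x_5 = 2.718288 - 0.000002×(2.718288 - 2.717150)/(0.000002 - (-0.000416))
       = 2.718282
Iteration 5:
  f(2.718288) = 0.000002
  f(2.718282) = 0.000000
  x_6 = 2.718282 - 0.000000×(2.718282 - 2.718288)/(0.000000 - 0.000002)
       = 2.718282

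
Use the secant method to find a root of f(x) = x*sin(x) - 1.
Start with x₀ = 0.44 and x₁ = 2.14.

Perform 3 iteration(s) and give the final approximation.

f(x) = x*sin(x) - 1
x₀ = 0.44, x₁ = 2.14

Secant formula: x_{n+1} = x_n - f(x_n)(x_n - x_{n-1})/(f(x_n) - f(x_{n-1}))

Iteration 1:
  f(0.440000) = -0.812587
  f(2.140000) = 0.802587
  x_2 = 2.140000 - 0.802587×(2.140000 - 0.440000)/(0.802587 - (-0.812587))
       = 1.295262
Iteration 2:
  f(2.140000) = 0.802587
  f(1.295262) = 0.246405
  x_3 = 1.295262 - 0.246405×(1.295262 - 2.140000)/(0.246405 - 0.802587)
       = 0.921019
Iteration 3:
  f(1.295262) = 0.246405
  f(0.921019) = -0.266668
  x_4 = 0.921019 - (-0.266668)×(0.921019 - 1.295262)/(-0.266668 - 0.246405)
       = 1.115531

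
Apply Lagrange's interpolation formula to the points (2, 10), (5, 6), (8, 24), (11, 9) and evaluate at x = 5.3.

Lagrange interpolation formula:
P(x) = Σ yᵢ × Lᵢ(x)
where Lᵢ(x) = Π_{j≠i} (x - xⱼ)/(xᵢ - xⱼ)

L_0(5.3) = (5.3 - 5)/(2 - 5) × (5.3 - 8)/(2 - 8) × (5.3 - 11)/(2 - 11) = -0.028500
L_1(5.3) = (5.3 - 2)/(5 - 2) × (5.3 - 8)/(5 - 8) × (5.3 - 11)/(5 - 11) = 0.940500
L_2(5.3) = (5.3 - 2)/(8 - 2) × (5.3 - 5)/(8 - 5) × (5.3 - 11)/(8 - 11) = 0.104500
L_3(5.3) = (5.3 - 2)/(11 - 2) × (5.3 - 5)/(11 - 5) × (5.3 - 8)/(11 - 8) = -0.016500

P(5.3) = 10×L_0(5.3) + 6×L_1(5.3) + 24×L_2(5.3) + 9×L_3(5.3)
P(5.3) = 7.717500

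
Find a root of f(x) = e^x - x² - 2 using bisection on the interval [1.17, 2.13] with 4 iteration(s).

f(x) = e^x - x² - 2
Initial interval: [1.17, 2.13]

Iteration 1:
  c_1 = (1.170000 + 2.130000)/2 = 1.650000
  f(c_1) = f(1.650000) = 0.484480
  f(a) × f(c) < 0, new interval: [1.170000, 1.650000]
Iteration 2:
  c_2 = (1.170000 + 1.650000)/2 = 1.410000
  f(c_2) = f(1.410000) = 0.107855
  f(a) × f(c) < 0, new interval: [1.170000, 1.410000]
Iteration 3:
  c_3 = (1.170000 + 1.410000)/2 = 1.290000
  f(c_3) = f(1.290000) = -0.031313
  f(a) × f(c) ≥ 0, new interval: [1.290000, 1.410000]
Iteration 4:
  c_4 = (1.290000 + 1.410000)/2 = 1.350000
  f(c_4) = f(1.350000) = 0.034926
  f(a) × f(c) < 0, new interval: [1.290000, 1.350000]

After 4 iteration(s), the approximation is c_4 = 1.350000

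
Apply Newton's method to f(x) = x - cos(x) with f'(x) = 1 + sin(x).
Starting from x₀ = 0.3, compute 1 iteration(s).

f(x) = x - cos(x)
f'(x) = 1 + sin(x)
x₀ = 0.3

Newton-Raphson formula: x_{n+1} = x_n - f(x_n)/f'(x_n)

Iteration 1:
  f(0.300000) = -0.655336
  f'(0.300000) = 1.295520
  x_1 = 0.300000 - (-0.655336)/1.295520 = 0.805848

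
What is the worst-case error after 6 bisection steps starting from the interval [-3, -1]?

Bisection error bound: |error| ≤ (b-a)/2^n
|error| ≤ (-1 - (-3))/2^6 = 2/2^6
|error| ≤ 0.0312500000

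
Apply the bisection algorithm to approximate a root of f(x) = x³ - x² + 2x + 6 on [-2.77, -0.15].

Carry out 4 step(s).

f(x) = x³ - x² + 2x + 6
Initial interval: [-2.77, -0.15]

Iteration 1:
  c_1 = (-2.770000 + (-0.150000))/2 = -1.460000
  f(c_1) = f(-1.460000) = -2.163736
  f(a) × f(c) ≥ 0, new interval: [-1.460000, -0.150000]
Iteration 2:
  c_2 = (-1.460000 + (-0.150000))/2 = -0.805000
  f(c_2) = f(-0.805000) = 3.220315
  f(a) × f(c) < 0, new interval: [-1.460000, -0.805000]
Iteration 3:
  c_3 = (-1.460000 + (-0.805000))/2 = -1.132500
  f(c_3) = f(-1.132500) = 0.999949
  f(a) × f(c) < 0, new interval: [-1.460000, -1.132500]
Iteration 4:
  c_4 = (-1.460000 + (-1.132500))/2 = -1.296250
  f(c_4) = f(-1.296250) = -0.450806
  f(a) × f(c) ≥ 0, new interval: [-1.296250, -1.132500]

After 4 iteration(s), the approximation is c_4 = -1.296250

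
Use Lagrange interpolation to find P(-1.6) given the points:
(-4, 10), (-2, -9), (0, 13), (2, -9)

Lagrange interpolation formula:
P(x) = Σ yᵢ × Lᵢ(x)
where Lᵢ(x) = Π_{j≠i} (x - xⱼ)/(xᵢ - xⱼ)

L_0(-1.6) = (-1.6 - (-2))/(-4 - (-2)) × (-1.6 - 0)/(-4 - 0) × (-1.6 - 2)/(-4 - 2) = -0.048000
L_1(-1.6) = (-1.6 - (-4))/(-2 - (-4)) × (-1.6 - 0)/(-2 - 0) × (-1.6 - 2)/(-2 - 2) = 0.864000
L_2(-1.6) = (-1.6 - (-4))/(0 - (-4)) × (-1.6 - (-2))/(0 - (-2)) × (-1.6 - 2)/(0 - 2) = 0.216000
L_3(-1.6) = (-1.6 - (-4))/(2 - (-4)) × (-1.6 - (-2))/(2 - (-2)) × (-1.6 - 0)/(2 - 0) = -0.032000

P(-1.6) = 10×L_0(-1.6) + (-9)×L_1(-1.6) + 13×L_2(-1.6) + (-9)×L_3(-1.6)
P(-1.6) = -5.160000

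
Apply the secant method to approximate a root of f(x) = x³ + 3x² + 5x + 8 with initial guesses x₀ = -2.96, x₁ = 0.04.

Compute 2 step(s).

f(x) = x³ + 3x² + 5x + 8
x₀ = -2.96, x₁ = 0.04

Secant formula: x_{n+1} = x_n - f(x_n)(x_n - x_{n-1})/(f(x_n) - f(x_{n-1}))

Iteration 1:
  f(-2.960000) = -6.449536
  f(0.040000) = 8.204864
  x_2 = 0.040000 - 8.204864×(0.040000 - (-2.960000))/(8.204864 - (-6.449536))
       = -1.639672
Iteration 2:
  f(0.040000) = 8.204864
  f(-1.639672) = 3.458913
  x_3 = -1.639672 - 3.458913×(-1.639672 - 0.040000)/(3.458913 - 8.204864)
       = -2.863841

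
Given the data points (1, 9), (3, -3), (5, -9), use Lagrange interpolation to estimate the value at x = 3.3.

Lagrange interpolation formula:
P(x) = Σ yᵢ × Lᵢ(x)
where Lᵢ(x) = Π_{j≠i} (x - xⱼ)/(xᵢ - xⱼ)

L_0(3.3) = (3.3 - 3)/(1 - 3) × (3.3 - 5)/(1 - 5) = -0.063750
L_1(3.3) = (3.3 - 1)/(3 - 1) × (3.3 - 5)/(3 - 5) = 0.977500
L_2(3.3) = (3.3 - 1)/(5 - 1) × (3.3 - 3)/(5 - 3) = 0.086250

P(3.3) = 9×L_0(3.3) + (-3)×L_1(3.3) + (-9)×L_2(3.3)
P(3.3) = -4.282500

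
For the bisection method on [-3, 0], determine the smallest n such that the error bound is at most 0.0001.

We need (b-a)/2^n ≤ 0.0001
(0 - (-3))/2^n ≤ 0.0001
3/2^n ≤ 0.0001
2^n ≥ 30000
n ≥ log₂(30000) = 14.87
n ≥ 15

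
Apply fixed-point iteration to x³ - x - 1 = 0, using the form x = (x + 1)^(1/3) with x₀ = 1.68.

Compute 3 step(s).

Equation: x³ - x - 1 = 0
Fixed-point form: x = (x + 1)^(1/3)
x₀ = 1.68

x_1 = g(1.680000) = 1.389030
x_2 = g(1.389030) = 1.336823
x_3 = g(1.336823) = 1.327013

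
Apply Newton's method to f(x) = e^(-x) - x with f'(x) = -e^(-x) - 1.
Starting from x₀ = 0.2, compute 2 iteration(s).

f(x) = e^(-x) - x
f'(x) = -e^(-x) - 1
x₀ = 0.2

Newton-Raphson formula: x_{n+1} = x_n - f(x_n)/f'(x_n)

Iteration 1:
  f(0.200000) = 0.618731
  f'(0.200000) = -1.818731
  x_1 = 0.200000 - 0.618731/(-1.818731) = 0.540199
Iteration 2:
  f(0.540199) = 0.042433
  f'(0.540199) = -1.582632
  x_2 = 0.540199 - 0.042433/(-1.582632) = 0.567011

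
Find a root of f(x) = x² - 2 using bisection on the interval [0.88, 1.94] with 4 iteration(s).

f(x) = x² - 2
Initial interval: [0.88, 1.94]

Iteration 1:
  c_1 = (0.880000 + 1.940000)/2 = 1.410000
  f(c_1) = f(1.410000) = -0.011900
  f(a) × f(c) ≥ 0, new interval: [1.410000, 1.940000]
Iteration 2:
  c_2 = (1.410000 + 1.940000)/2 = 1.675000
  f(c_2) = f(1.675000) = 0.805625
  f(a) × f(c) < 0, new interval: [1.410000, 1.675000]
Iteration 3:
  c_3 = (1.410000 + 1.675000)/2 = 1.542500
  f(c_3) = f(1.542500) = 0.379306
  f(a) × f(c) < 0, new interval: [1.410000, 1.542500]
Iteration 4:
  c_4 = (1.410000 + 1.542500)/2 = 1.476250
  f(c_4) = f(1.476250) = 0.179314
  f(a) × f(c) < 0, new interval: [1.410000, 1.476250]

After 4 iteration(s), the approximation is c_4 = 1.476250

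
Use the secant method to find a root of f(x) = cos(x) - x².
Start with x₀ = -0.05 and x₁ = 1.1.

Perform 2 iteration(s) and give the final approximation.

f(x) = cos(x) - x²
x₀ = -0.05, x₁ = 1.1

Secant formula: x_{n+1} = x_n - f(x_n)(x_n - x_{n-1})/(f(x_n) - f(x_{n-1}))

Iteration 1:
  f(-0.050000) = 0.996250
  f(1.100000) = -0.756404
  x_2 = 1.100000 - (-0.756404)×(1.100000 - (-0.050000))/(-0.756404 - 0.996250)
       = 0.603687
Iteration 2:
  f(1.100000) = -0.756404
  f(0.603687) = 0.458810
  x_3 = 0.603687 - 0.458810×(0.603687 - 1.100000)/(0.458810 - (-0.756404))
       = 0.791073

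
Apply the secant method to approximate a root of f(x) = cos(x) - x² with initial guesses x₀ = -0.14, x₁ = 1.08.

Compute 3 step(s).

f(x) = cos(x) - x²
x₀ = -0.14, x₁ = 1.08

Secant formula: x_{n+1} = x_n - f(x_n)(x_n - x_{n-1})/(f(x_n) - f(x_{n-1}))

Iteration 1:
  f(-0.140000) = 0.970616
  f(1.080000) = -0.695072
  x_2 = 1.080000 - (-0.695072)×(1.080000 - (-0.140000))/(-0.695072 - 0.970616)
       = 0.570909
Iteration 2:
  f(1.080000) = -0.695072
  f(0.570909) = 0.515474
  x_3 = 0.570909 - 0.515474×(0.570909 - 1.080000)/(0.515474 - (-0.695072))
       = 0.787690
Iteration 3:
  f(0.570909) = 0.515474
  f(0.787690) = 0.085030
  x_4 = 0.787690 - 0.085030×(0.787690 - 0.570909)/(0.085030 - 0.515474)
       = 0.830512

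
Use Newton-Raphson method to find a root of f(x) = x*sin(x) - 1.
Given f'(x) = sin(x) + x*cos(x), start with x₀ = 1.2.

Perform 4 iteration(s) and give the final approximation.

f(x) = x*sin(x) - 1
f'(x) = sin(x) + x*cos(x)
x₀ = 1.2

Newton-Raphson formula: x_{n+1} = x_n - f(x_n)/f'(x_n)

Iteration 1:
  f(1.200000) = 0.118447
  f'(1.200000) = 1.366868
  x_1 = 1.200000 - 0.118447/1.366868 = 1.113344
Iteration 2:
  f(1.113344) = -0.001129
  f'(1.113344) = 1.388904
  x_2 = 1.113344 - (-0.001129)/1.388904 = 1.114157
Iteration 3:
  f(1.114157) = 0.000000
  f'(1.114157) = 1.388809
  x_3 = 1.114157 - 0.000000/1.388809 = 1.114157
Iteration 4:
  f(1.114157) = 0.000000
  f'(1.114157) = 1.388809
  x_4 = 1.114157 - 0.000000/1.388809 = 1.114157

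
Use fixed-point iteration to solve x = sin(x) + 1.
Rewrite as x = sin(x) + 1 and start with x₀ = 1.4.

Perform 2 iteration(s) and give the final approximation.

Equation: x = sin(x) + 1
Fixed-point form: x = sin(x) + 1
x₀ = 1.4

x_1 = g(1.400000) = 1.985450
x_2 = g(1.985450) = 1.915256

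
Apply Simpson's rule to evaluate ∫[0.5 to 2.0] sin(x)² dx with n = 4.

f(x) = sin(x)²
a = 0.5, b = 2.0, n = 4
h = (b - a)/n = 0.375000

Simpson's rule: (h/3)[f(x₀) + 4f(x₁) + 2f(x₂) + ... + f(xₙ)]

x_0 = 0.5000, f(x_0) = 0.229849, coefficient = 1
x_1 = 0.8750, f(x_1) = 0.589123, coefficient = 4
x_2 = 1.2500, f(x_2) = 0.900572, coefficient = 2
x_3 = 1.6250, f(x_3) = 0.997065, coefficient = 4
x_4 = 2.0000, f(x_4) = 0.826822, coefficient = 1

I ≈ (0.375000/3) × 9.202566 = 1.150321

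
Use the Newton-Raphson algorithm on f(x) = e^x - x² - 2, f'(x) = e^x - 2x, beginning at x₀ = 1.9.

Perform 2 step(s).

f(x) = e^x - x² - 2
f'(x) = e^x - 2x
x₀ = 1.9

Newton-Raphson formula: x_{n+1} = x_n - f(x_n)/f'(x_n)

Iteration 1:
  f(1.900000) = 1.075894
  f'(1.900000) = 2.885894
  x_1 = 1.900000 - 1.075894/2.885894 = 1.527189
Iteration 2:
  f(1.527189) = 0.272906
  f'(1.527189) = 1.550834
  x_2 = 1.527189 - 0.272906/1.550834 = 1.351215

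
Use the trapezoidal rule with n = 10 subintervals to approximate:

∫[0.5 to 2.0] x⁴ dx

f(x) = x⁴
a = 0.5, b = 2.0, n = 10
h = (b - a)/n = 0.150000

Trapezoidal rule: (h/2)[f(x₀) + 2f(x₁) + 2f(x₂) + ... + f(xₙ)]

x_0 = 0.5000, f(x_0) = 0.062500, coefficient = 1
x_1 = 0.6500, f(x_1) = 0.178506, coefficient = 2
x_2 = 0.8000, f(x_2) = 0.409600, coefficient = 2
x_3 = 0.9500, f(x_3) = 0.814506, coefficient = 2
x_4 = 1.1000, f(x_4) = 1.464100, coefficient = 2
x_5 = 1.2500, f(x_5) = 2.441406, coefficient = 2
x_6 = 1.4000, f(x_6) = 3.841600, coefficient = 2
x_7 = 1.5500, f(x_7) = 5.772006, coefficient = 2
x_8 = 1.7000, f(x_8) = 8.352100, coefficient = 2
x_9 = 1.8500, f(x_9) = 11.713506, coefficient = 2
x_10 = 2.0000, f(x_10) = 16.000000, coefficient = 1

I ≈ (0.150000/2) × 86.037162 = 6.452787
Exact value: 6.393750
Error: 0.059037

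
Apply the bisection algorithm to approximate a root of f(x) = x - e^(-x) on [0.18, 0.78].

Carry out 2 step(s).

f(x) = x - e^(-x)
Initial interval: [0.18, 0.78]

Iteration 1:
  c_1 = (0.180000 + 0.780000)/2 = 0.480000
  f(c_1) = f(0.480000) = -0.138783
  f(a) × f(c) ≥ 0, new interval: [0.480000, 0.780000]
Iteration 2:
  c_2 = (0.480000 + 0.780000)/2 = 0.630000
  f(c_2) = f(0.630000) = 0.097408
  f(a) × f(c) < 0, new interval: [0.480000, 0.630000]

After 2 iteration(s), the approximation is c_2 = 0.630000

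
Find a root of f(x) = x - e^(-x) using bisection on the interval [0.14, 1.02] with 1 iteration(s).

f(x) = x - e^(-x)
Initial interval: [0.14, 1.02]

Iteration 1:
  c_1 = (0.140000 + 1.020000)/2 = 0.580000
  f(c_1) = f(0.580000) = 0.020102
  f(a) × f(c) < 0, new interval: [0.140000, 0.580000]

After 1 iteration(s), the approximation is c_1 = 0.580000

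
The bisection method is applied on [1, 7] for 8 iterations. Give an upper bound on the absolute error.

Bisection error bound: |error| ≤ (b-a)/2^n
|error| ≤ (7 - 1)/2^8 = 6/2^8
|error| ≤ 0.0234375000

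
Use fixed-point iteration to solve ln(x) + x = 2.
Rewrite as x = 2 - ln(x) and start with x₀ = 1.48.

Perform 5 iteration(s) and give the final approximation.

Equation: ln(x) + x = 2
Fixed-point form: x = 2 - ln(x)
x₀ = 1.48

x_1 = g(1.480000) = 1.607958
x_2 = g(1.607958) = 1.525035
x_3 = g(1.525035) = 1.577983
x_4 = g(1.577983) = 1.543853
x_5 = g(1.543853) = 1.565719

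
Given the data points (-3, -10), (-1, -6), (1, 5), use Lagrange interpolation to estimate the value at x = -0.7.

Lagrange interpolation formula:
P(x) = Σ yᵢ × Lᵢ(x)
where Lᵢ(x) = Π_{j≠i} (x - xⱼ)/(xᵢ - xⱼ)

L_0(-0.7) = (-0.7 - (-1))/(-3 - (-1)) × (-0.7 - 1)/(-3 - 1) = -0.063750
L_1(-0.7) = (-0.7 - (-3))/(-1 - (-3)) × (-0.7 - 1)/(-1 - 1) = 0.977500
L_2(-0.7) = (-0.7 - (-3))/(1 - (-3)) × (-0.7 - (-1))/(1 - (-1)) = 0.086250

P(-0.7) = (-10)×L_0(-0.7) + (-6)×L_1(-0.7) + 5×L_2(-0.7)
P(-0.7) = -4.796250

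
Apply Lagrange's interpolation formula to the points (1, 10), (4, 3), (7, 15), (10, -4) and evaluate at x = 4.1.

Lagrange interpolation formula:
P(x) = Σ yᵢ × Lᵢ(x)
where Lᵢ(x) = Π_{j≠i} (x - xⱼ)/(xᵢ - xⱼ)

L_0(4.1) = (4.1 - 4)/(1 - 4) × (4.1 - 7)/(1 - 7) × (4.1 - 10)/(1 - 10) = -0.010562
L_1(4.1) = (4.1 - 1)/(4 - 1) × (4.1 - 7)/(4 - 7) × (4.1 - 10)/(4 - 10) = 0.982241
L_2(4.1) = (4.1 - 1)/(7 - 1) × (4.1 - 4)/(7 - 4) × (4.1 - 10)/(7 - 10) = 0.033870
L_3(4.1) = (4.1 - 1)/(10 - 1) × (4.1 - 4)/(10 - 4) × (4.1 - 7)/(10 - 7) = -0.005549

P(4.1) = 10×L_0(4.1) + 3×L_1(4.1) + 15×L_2(4.1) + (-4)×L_3(4.1)
P(4.1) = 3.371358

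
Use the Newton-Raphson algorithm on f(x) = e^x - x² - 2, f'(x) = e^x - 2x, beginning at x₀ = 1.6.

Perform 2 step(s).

f(x) = e^x - x² - 2
f'(x) = e^x - 2x
x₀ = 1.6

Newton-Raphson formula: x_{n+1} = x_n - f(x_n)/f'(x_n)

Iteration 1:
  f(1.600000) = 0.393032
  f'(1.600000) = 1.753032
  x_1 = 1.600000 - 0.393032/1.753032 = 1.375799
Iteration 2:
  f(1.375799) = 0.065415
  f'(1.375799) = 1.206639
  x_2 = 1.375799 - 0.065415/1.206639 = 1.321586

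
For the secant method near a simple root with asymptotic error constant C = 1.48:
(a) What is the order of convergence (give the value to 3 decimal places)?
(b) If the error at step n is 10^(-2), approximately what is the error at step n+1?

(a) Secant method has superlinear convergence with order φ = (1+√5)/2 ≈ 1.618.
    This means |e_{n+1}| ≈ C|e_n|^1.618.

(b) With |e_n| = 10^(-2) and C = 1.48:
    |e_{n+1}| ≈ 1.48 × (10^(-2))^1.618 = 1.48 × 10^(-3.24)

(a) ≈ 1.618 (golden ratio); (b) |e_{n+1}| ≈ 8.594e-04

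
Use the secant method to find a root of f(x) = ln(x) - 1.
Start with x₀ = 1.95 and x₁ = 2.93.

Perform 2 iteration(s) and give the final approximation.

f(x) = ln(x) - 1
x₀ = 1.95, x₁ = 2.93

Secant formula: x_{n+1} = x_n - f(x_n)(x_n - x_{n-1})/(f(x_n) - f(x_{n-1}))

Iteration 1:
  f(1.950000) = -0.332171
  f(2.930000) = 0.075002
  x_2 = 2.930000 - 0.075002×(2.930000 - 1.950000)/(0.075002 - (-0.332171))
       = 2.749481
Iteration 2:
  f(2.930000) = 0.075002
  f(2.749481) = 0.011412
  x_3 = 2.749481 - 0.011412×(2.749481 - 2.930000)/(0.011412 - 0.075002)
       = 2.717084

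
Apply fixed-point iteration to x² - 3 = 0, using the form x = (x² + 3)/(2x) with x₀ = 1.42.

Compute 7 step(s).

Equation: x² - 3 = 0
Fixed-point form: x = (x² + 3)/(2x)
x₀ = 1.42

x_1 = g(1.420000) = 1.766338
x_2 = g(1.766338) = 1.732384
x_3 = g(1.732384) = 1.732051
x_4 = g(1.732051) = 1.732051
x_5 = g(1.732051) = 1.732051
x_6 = g(1.732051) = 1.732051
x_7 = g(1.732051) = 1.732051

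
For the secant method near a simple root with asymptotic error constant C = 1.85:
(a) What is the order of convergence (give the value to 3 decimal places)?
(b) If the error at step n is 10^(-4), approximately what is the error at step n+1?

(a) Secant method has superlinear convergence with order φ = (1+√5)/2 ≈ 1.618.
    This means |e_{n+1}| ≈ C|e_n|^1.618.

(b) With |e_n| = 10^(-4) and C = 1.85:
    |e_{n+1}| ≈ 1.85 × (10^(-4))^1.618 = 1.85 × 10^(-6.47)

(a) ≈ 1.618 (golden ratio); (b) |e_{n+1}| ≈ 6.238e-07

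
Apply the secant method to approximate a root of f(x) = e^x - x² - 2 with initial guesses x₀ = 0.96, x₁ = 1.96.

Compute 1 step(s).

f(x) = e^x - x² - 2
x₀ = 0.96, x₁ = 1.96

Secant formula: x_{n+1} = x_n - f(x_n)(x_n - x_{n-1})/(f(x_n) - f(x_{n-1}))

Iteration 1:
  f(0.960000) = -0.309904
  f(1.960000) = 1.257727
  x_2 = 1.960000 - 1.257727×(1.960000 - 0.960000)/(1.257727 - (-0.309904))
       = 1.157689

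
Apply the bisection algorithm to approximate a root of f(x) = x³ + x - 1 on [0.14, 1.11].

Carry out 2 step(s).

f(x) = x³ + x - 1
Initial interval: [0.14, 1.11]

Iteration 1:
  c_1 = (0.140000 + 1.110000)/2 = 0.625000
  f(c_1) = f(0.625000) = -0.130859
  f(a) × f(c) ≥ 0, new interval: [0.625000, 1.110000]
Iteration 2:
  c_2 = (0.625000 + 1.110000)/2 = 0.867500
  f(c_2) = f(0.867500) = 0.520343
  f(a) × f(c) < 0, new interval: [0.625000, 0.867500]

After 2 iteration(s), the approximation is c_2 = 0.867500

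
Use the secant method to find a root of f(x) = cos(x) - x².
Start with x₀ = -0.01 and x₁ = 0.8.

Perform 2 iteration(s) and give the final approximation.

f(x) = cos(x) - x²
x₀ = -0.01, x₁ = 0.8

Secant formula: x_{n+1} = x_n - f(x_n)(x_n - x_{n-1})/(f(x_n) - f(x_{n-1}))

Iteration 1:
  f(-0.010000) = 0.999850
  f(0.800000) = 0.056707
  x_2 = 0.800000 - 0.056707×(0.800000 - (-0.010000))/(0.056707 - 0.999850)
       = 0.848701
Iteration 2:
  f(0.800000) = 0.056707
  f(0.848701) = -0.059336
  x_3 = 0.848701 - (-0.059336)×(0.848701 - 0.800000)/(-0.059336 - 0.056707)
       = 0.823799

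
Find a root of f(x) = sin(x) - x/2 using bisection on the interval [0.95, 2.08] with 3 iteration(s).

f(x) = sin(x) - x/2
Initial interval: [0.95, 2.08]

Iteration 1:
  c_1 = (0.950000 + 2.080000)/2 = 1.515000
  f(c_1) = f(1.515000) = 0.240944
  f(a) × f(c) ≥ 0, new interval: [1.515000, 2.080000]
Iteration 2:
  c_2 = (1.515000 + 2.080000)/2 = 1.797500
  f(c_2) = f(1.797500) = 0.075663
  f(a) × f(c) ≥ 0, new interval: [1.797500, 2.080000]
Iteration 3:
  c_3 = (1.797500 + 2.080000)/2 = 1.938750
  f(c_3) = f(1.938750) = -0.036310
  f(a) × f(c) < 0, new interval: [1.797500, 1.938750]

After 3 iteration(s), the approximation is c_3 = 1.938750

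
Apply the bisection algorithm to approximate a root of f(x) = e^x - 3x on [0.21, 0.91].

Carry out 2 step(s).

f(x) = e^x - 3x
Initial interval: [0.21, 0.91]

Iteration 1:
  c_1 = (0.210000 + 0.910000)/2 = 0.560000
  f(c_1) = f(0.560000) = 0.070673
  f(a) × f(c) ≥ 0, new interval: [0.560000, 0.910000]
Iteration 2:
  c_2 = (0.560000 + 0.910000)/2 = 0.735000
  f(c_2) = f(0.735000) = -0.119518
  f(a) × f(c) < 0, new interval: [0.560000, 0.735000]

After 2 iteration(s), the approximation is c_2 = 0.735000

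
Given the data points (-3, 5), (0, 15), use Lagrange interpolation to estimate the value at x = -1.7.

Lagrange interpolation formula:
P(x) = Σ yᵢ × Lᵢ(x)
where Lᵢ(x) = Π_{j≠i} (x - xⱼ)/(xᵢ - xⱼ)

L_0(-1.7) = (-1.7 - 0)/(-3 - 0) = 0.566667
L_1(-1.7) = (-1.7 - (-3))/(0 - (-3)) = 0.433333

P(-1.7) = 5×L_0(-1.7) + 15×L_1(-1.7)
P(-1.7) = 9.333333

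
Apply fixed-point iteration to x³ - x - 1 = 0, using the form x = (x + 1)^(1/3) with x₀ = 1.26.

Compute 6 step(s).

Equation: x³ - x - 1 = 0
Fixed-point form: x = (x + 1)^(1/3)
x₀ = 1.26

x_1 = g(1.260000) = 1.312309
x_2 = g(1.312309) = 1.322357
x_3 = g(1.322357) = 1.324269
x_4 = g(1.324269) = 1.324633
x_5 = g(1.324633) = 1.324702
x_6 = g(1.324702) = 1.324715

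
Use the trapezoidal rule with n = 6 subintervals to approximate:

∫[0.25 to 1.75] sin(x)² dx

f(x) = sin(x)²
a = 0.25, b = 1.75, n = 6
h = (b - a)/n = 0.250000

Trapezoidal rule: (h/2)[f(x₀) + 2f(x₁) + 2f(x₂) + ... + f(xₙ)]

x_0 = 0.2500, f(x_0) = 0.061209, coefficient = 1
x_1 = 0.5000, f(x_1) = 0.229849, coefficient = 2
x_2 = 0.7500, f(x_2) = 0.464631, coefficient = 2
x_3 = 1.0000, f(x_3) = 0.708073, coefficient = 2
x_4 = 1.2500, f(x_4) = 0.900572, coefficient = 2
x_5 = 1.5000, f(x_5) = 0.994996, coefficient = 2
x_6 = 1.7500, f(x_6) = 0.968228, coefficient = 1

I ≈ (0.250000/2) × 7.625681 = 0.953210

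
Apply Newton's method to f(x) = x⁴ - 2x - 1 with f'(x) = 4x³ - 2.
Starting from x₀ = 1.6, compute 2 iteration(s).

f(x) = x⁴ - 2x - 1
f'(x) = 4x³ - 2
x₀ = 1.6

Newton-Raphson formula: x_{n+1} = x_n - f(x_n)/f'(x_n)

Iteration 1:
  f(1.600000) = 2.353600
  f'(1.600000) = 14.384000
  x_1 = 1.600000 - 2.353600/14.384000 = 1.436374
Iteration 2:
  f(1.436374) = 0.383921
  f'(1.436374) = 9.853930
  x_2 = 1.436374 - 0.383921/9.853930 = 1.397413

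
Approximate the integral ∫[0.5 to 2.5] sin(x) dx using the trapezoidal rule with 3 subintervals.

f(x) = sin(x)
a = 0.5, b = 2.5, n = 3
h = (b - a)/n = 0.666667

Trapezoidal rule: (h/2)[f(x₀) + 2f(x₁) + 2f(x₂) + ... + f(xₙ)]

x_0 = 0.5000, f(x_0) = 0.479426, coefficient = 1
x_1 = 1.1667, f(x_1) = 0.919445, coefficient = 2
x_2 = 1.8333, f(x_2) = 0.965735, coefficient = 2
x_3 = 2.5000, f(x_3) = 0.598472, coefficient = 1

I ≈ (0.666667/2) × 4.848257 = 1.616086
Exact value: 1.678726
Error: 0.062641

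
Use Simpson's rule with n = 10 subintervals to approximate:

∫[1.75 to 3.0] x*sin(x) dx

f(x) = x*sin(x)
a = 1.75, b = 3.0, n = 10
h = (b - a)/n = 0.125000

Simpson's rule: (h/3)[f(x₀) + 4f(x₁) + 2f(x₂) + ... + f(xₙ)]

x_0 = 1.7500, f(x_0) = 1.721975, coefficient = 1
x_1 = 1.8750, f(x_1) = 1.788911, coefficient = 4
x_2 = 2.0000, f(x_2) = 1.818595, coefficient = 2
x_3 = 2.1250, f(x_3) = 1.806930, coefficient = 4
x_4 = 2.2500, f(x_4) = 1.750665, coefficient = 2
x_5 = 2.3750, f(x_5) = 1.647502, coefficient = 4
x_6 = 2.5000, f(x_6) = 1.496180, coefficient = 2
x_7 = 2.6250, f(x_7) = 1.296541, coefficient = 4
x_8 = 2.7500, f(x_8) = 1.049568, coefficient = 2
x_9 = 2.8750, f(x_9) = 0.757407, coefficient = 4
x_10 = 3.0000, f(x_10) = 0.423360, coefficient = 1

I ≈ (0.125000/3) × 43.564512 = 1.815188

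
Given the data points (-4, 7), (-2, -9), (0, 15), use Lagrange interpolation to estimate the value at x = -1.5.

Lagrange interpolation formula:
P(x) = Σ yᵢ × Lᵢ(x)
where Lᵢ(x) = Π_{j≠i} (x - xⱼ)/(xᵢ - xⱼ)

L_0(-1.5) = (-1.5 - (-2))/(-4 - (-2)) × (-1.5 - 0)/(-4 - 0) = -0.093750
L_1(-1.5) = (-1.5 - (-4))/(-2 - (-4)) × (-1.5 - 0)/(-2 - 0) = 0.937500
L_2(-1.5) = (-1.5 - (-4))/(0 - (-4)) × (-1.5 - (-2))/(0 - (-2)) = 0.156250

P(-1.5) = 7×L_0(-1.5) + (-9)×L_1(-1.5) + 15×L_2(-1.5)
P(-1.5) = -6.750000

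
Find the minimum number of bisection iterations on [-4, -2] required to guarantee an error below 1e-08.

We need (b-a)/2^n ≤ 1e-08
(-2 - (-4))/2^n ≤ 1e-08
2/2^n ≤ 1e-08
2^n ≥ 200000000
n ≥ log₂(200000000) = 27.58
n ≥ 28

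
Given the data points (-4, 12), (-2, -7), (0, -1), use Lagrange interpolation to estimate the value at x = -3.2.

Lagrange interpolation formula:
P(x) = Σ yᵢ × Lᵢ(x)
where Lᵢ(x) = Π_{j≠i} (x - xⱼ)/(xᵢ - xⱼ)

L_0(-3.2) = (-3.2 - (-2))/(-4 - (-2)) × (-3.2 - 0)/(-4 - 0) = 0.480000
L_1(-3.2) = (-3.2 - (-4))/(-2 - (-4)) × (-3.2 - 0)/(-2 - 0) = 0.640000
L_2(-3.2) = (-3.2 - (-4))/(0 - (-4)) × (-3.2 - (-2))/(0 - (-2)) = -0.120000

P(-3.2) = 12×L_0(-3.2) + (-7)×L_1(-3.2) + (-1)×L_2(-3.2)
P(-3.2) = 1.400000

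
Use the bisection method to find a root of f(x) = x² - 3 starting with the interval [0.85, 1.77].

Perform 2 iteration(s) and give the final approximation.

f(x) = x² - 3
Initial interval: [0.85, 1.77]

Iteration 1:
  c_1 = (0.850000 + 1.770000)/2 = 1.310000
  f(c_1) = f(1.310000) = -1.283900
  f(a) × f(c) ≥ 0, new interval: [1.310000, 1.770000]
Iteration 2:
  c_2 = (1.310000 + 1.770000)/2 = 1.540000
  f(c_2) = f(1.540000) = -0.628400
  f(a) × f(c) ≥ 0, new interval: [1.540000, 1.770000]

After 2 iteration(s), the approximation is c_2 = 1.540000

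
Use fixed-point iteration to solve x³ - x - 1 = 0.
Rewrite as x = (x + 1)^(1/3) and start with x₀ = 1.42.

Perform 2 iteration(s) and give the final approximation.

Equation: x³ - x - 1 = 0
Fixed-point form: x = (x + 1)^(1/3)
x₀ = 1.42

x_1 = g(1.420000) = 1.342575
x_2 = g(1.342575) = 1.328101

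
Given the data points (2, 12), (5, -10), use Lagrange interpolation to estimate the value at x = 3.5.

Lagrange interpolation formula:
P(x) = Σ yᵢ × Lᵢ(x)
where Lᵢ(x) = Π_{j≠i} (x - xⱼ)/(xᵢ - xⱼ)

L_0(3.5) = (3.5 - 5)/(2 - 5) = 0.500000
L_1(3.5) = (3.5 - 2)/(5 - 2) = 0.500000

P(3.5) = 12×L_0(3.5) + (-10)×L_1(3.5)
P(3.5) = 1.000000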